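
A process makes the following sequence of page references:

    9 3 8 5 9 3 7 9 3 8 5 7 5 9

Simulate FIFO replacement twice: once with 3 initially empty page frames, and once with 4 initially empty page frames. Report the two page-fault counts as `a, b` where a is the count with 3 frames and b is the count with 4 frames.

10, 11

3 frames: F F F F F F F . . F F . . F → 10 faults.
4 frames: F F F F . . F F F F F F . F → 11 faults.
11 > 10: adding a frame increased faults — Belady's anomaly.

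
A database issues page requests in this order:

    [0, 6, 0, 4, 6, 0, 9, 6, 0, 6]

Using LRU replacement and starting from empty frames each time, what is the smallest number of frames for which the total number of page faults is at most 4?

f=1: 10 faults
f=2: 8 faults
f=3: 4 faults
f=4: 4 faults
Smallest f with faults ≤ 4 is 3.

3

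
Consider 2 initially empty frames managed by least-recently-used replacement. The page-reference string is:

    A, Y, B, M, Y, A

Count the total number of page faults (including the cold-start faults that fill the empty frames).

A: miss, frames (A)
Y: miss, frames (A Y)
B: miss, evict A, frames (Y B)
M: miss, evict Y, frames (B M)
Y: miss, evict B, frames (M Y)
A: miss, evict M, frames (Y A)
Page faults: 6.

6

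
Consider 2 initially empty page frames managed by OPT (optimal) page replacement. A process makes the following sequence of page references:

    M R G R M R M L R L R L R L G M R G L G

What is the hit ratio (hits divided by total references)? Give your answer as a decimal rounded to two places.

0.55

M -> fault, frames {M}
R -> fault, frames {M,R}
G -> fault, evict M, frames {R,G}
R -> hit
M -> fault, evict G, frames {R,M}
R -> hit
M -> hit
L -> fault, evict M, frames {R,L}
R -> hit
L -> hit
R -> hit
L -> hit
R -> hit
L -> hit
G -> fault, evict L, frames {R,G}
M -> fault, evict G, frames {R,M}
R -> hit
G -> fault, evict M, frames {R,G}
L -> fault, evict R, frames {G,L}
G -> hit
Hits: 11 of 20 references → 11/20 = 0.5500.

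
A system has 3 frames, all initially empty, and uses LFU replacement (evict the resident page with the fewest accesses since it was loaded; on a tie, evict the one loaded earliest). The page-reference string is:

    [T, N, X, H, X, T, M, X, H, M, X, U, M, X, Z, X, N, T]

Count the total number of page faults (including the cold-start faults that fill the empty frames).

11

T → miss, frames {T}
N → miss, frames {T,N}
X → miss, frames {T,N,X}
H → miss, evict T, frames {N,X,H}
X → hit
T → miss, evict N, frames {X,H,T}
M → miss, evict H, frames {X,T,M}
X → hit
H → miss, evict T, frames {X,M,H}
M → hit
X → hit
U → miss, evict H, frames {X,M,U}
M → hit
X → hit
Z → miss, evict U, frames {X,M,Z}
X → hit
N → miss, evict Z, frames {X,M,N}
T → miss, evict N, frames {X,M,T}
Page faults: 11.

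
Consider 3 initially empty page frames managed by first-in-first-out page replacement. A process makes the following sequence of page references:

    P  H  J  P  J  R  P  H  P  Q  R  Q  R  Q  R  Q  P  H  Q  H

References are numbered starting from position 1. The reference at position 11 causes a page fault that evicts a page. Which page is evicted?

pos 1: P → fault, frames (P)
pos 2: H → fault, frames (P H)
pos 3: J → fault, frames (P H J)
pos 4: P → hit
pos 5: J → hit
pos 6: R → fault, evict P, frames (H J R)
pos 7: P → fault, evict H, frames (J R P)
pos 8: H → fault, evict J, frames (R P H)
pos 9: P → hit
pos 10: Q → fault, evict R, frames (P H Q)
pos 11: R → fault, evict P, frames (H Q R)
At position 11, page P is evicted.

P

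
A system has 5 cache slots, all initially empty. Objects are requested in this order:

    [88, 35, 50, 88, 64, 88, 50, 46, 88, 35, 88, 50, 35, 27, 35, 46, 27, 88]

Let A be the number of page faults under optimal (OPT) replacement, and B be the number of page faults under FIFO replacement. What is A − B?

-1

Under OPT: F F F . F . . F . . . . . F . . . . → 6 faults.
Under FIFO: F F F . F . . F . . . . . F . . . F → 7 faults.
A − B = 6 − 7 = -1.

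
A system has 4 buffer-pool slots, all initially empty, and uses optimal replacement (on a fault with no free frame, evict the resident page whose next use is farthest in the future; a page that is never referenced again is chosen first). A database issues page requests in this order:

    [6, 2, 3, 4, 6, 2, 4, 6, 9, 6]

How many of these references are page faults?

6 -> miss, frames {6}
2 -> miss, frames {6,2}
3 -> miss, frames {6,2,3}
4 -> miss, frames {6,2,3,4}
6 -> hit
2 -> hit
4 -> hit
6 -> hit
9 -> miss, evict 4, frames {6,2,3,9}
6 -> hit
Page faults: 5.

5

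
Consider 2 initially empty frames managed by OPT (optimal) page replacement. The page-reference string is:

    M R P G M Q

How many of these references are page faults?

5

M -> fault, frames {M}
R -> fault, frames {M,R}
P -> fault, evict R, frames {M,P}
G -> fault, evict P, frames {M,G}
M -> hit
Q -> fault, evict G, frames {M,Q}
Page faults: 5.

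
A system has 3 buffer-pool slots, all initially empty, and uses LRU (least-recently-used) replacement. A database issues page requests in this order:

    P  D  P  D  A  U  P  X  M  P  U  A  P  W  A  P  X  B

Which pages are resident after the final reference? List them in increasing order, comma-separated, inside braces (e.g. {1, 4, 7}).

P: fault, frames {P}
D: fault, frames {P,D}
P: hit
D: hit
A: fault, frames {P,D,A}
U: fault, evict P, frames {D,A,U}
P: fault, evict D, frames {A,U,P}
X: fault, evict A, frames {U,P,X}
M: fault, evict U, frames {P,X,M}
P: hit
U: fault, evict X, frames {M,P,U}
A: fault, evict M, frames {P,U,A}
P: hit
W: fault, evict U, frames {A,P,W}
A: hit
P: hit
X: fault, evict W, frames {A,P,X}
B: fault, evict A, frames {P,X,B}

{B, P, X}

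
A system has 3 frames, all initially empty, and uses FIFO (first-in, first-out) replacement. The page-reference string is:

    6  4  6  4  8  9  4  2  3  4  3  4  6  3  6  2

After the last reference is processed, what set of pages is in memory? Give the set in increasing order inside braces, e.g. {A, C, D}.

{2, 4, 6}

6: fault, frames (6)
4: fault, frames (6 4)
6: hit
4: hit
8: fault, frames (6 4 8)
9: fault, evict 6, frames (4 8 9)
4: hit
2: fault, evict 4, frames (8 9 2)
3: fault, evict 8, frames (9 2 3)
4: fault, evict 9, frames (2 3 4)
3: hit
4: hit
6: fault, evict 2, frames (3 4 6)
3: hit
6: hit
2: fault, evict 3, frames (4 6 2)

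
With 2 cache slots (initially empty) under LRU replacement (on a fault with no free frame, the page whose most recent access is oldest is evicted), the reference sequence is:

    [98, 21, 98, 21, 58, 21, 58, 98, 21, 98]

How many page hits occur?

98: fault, frames [98]
21: fault, frames [98, 21]
98: hit
21: hit
58: fault, evict 98, frames [21, 58]
21: hit
58: hit
98: fault, evict 21, frames [58, 98]
21: fault, evict 58, frames [98, 21]
98: hit
Hits: 5.

5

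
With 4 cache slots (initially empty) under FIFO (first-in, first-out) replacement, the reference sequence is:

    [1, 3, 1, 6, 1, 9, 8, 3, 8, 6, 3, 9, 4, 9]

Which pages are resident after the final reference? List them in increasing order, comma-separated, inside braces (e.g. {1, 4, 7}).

1 -> miss, frames {1}
3 -> miss, frames {1,3}
1 -> hit
6 -> miss, frames {1,3,6}
1 -> hit
9 -> miss, frames {1,3,6,9}
8 -> miss, evict 1, frames {3,6,9,8}
3 -> hit
8 -> hit
6 -> hit
3 -> hit
9 -> hit
4 -> miss, evict 3, frames {6,9,8,4}
9 -> hit

{4, 6, 8, 9}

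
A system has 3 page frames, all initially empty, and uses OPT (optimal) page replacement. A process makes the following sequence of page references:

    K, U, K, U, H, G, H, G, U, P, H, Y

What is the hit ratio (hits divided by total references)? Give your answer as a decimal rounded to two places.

0.50

K: miss, frames (K)
U: miss, frames (K U)
K: hit
U: hit
H: miss, frames (K U H)
G: miss, evict K, frames (U H G)
H: hit
G: hit
U: hit
P: miss, evict G, frames (U H P)
H: hit
Y: miss, evict P, frames (U H Y)
Hits: 6 of 12 references → 6/12 = 0.5000.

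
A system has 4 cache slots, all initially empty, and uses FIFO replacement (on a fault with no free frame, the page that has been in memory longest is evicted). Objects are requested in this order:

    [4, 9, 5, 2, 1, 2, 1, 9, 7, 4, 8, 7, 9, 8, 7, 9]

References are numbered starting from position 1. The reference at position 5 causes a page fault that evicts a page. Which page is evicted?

pos 1: 4 → miss, frames {4}
pos 2: 9 → miss, frames {4,9}
pos 3: 5 → miss, frames {4,9,5}
pos 4: 2 → miss, frames {4,9,5,2}
pos 5: 1 → miss, evict 4, frames {9,5,2,1}
At position 5, page 4 is evicted.

4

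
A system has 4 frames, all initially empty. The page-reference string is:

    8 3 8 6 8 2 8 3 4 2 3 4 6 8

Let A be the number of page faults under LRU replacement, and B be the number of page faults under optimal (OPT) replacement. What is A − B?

1

Under LRU: F F . F . F . . F . . . F F → 7 faults.
Under OPT: F F . F . F . . F . . . . F → 6 faults.
A − B = 7 − 6 = 1.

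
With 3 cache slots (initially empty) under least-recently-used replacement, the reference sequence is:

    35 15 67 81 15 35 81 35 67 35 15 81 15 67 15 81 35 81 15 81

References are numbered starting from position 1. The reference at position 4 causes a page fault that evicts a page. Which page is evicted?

35

pos 1: 35 → fault, frames [35]
pos 2: 15 → fault, frames [35, 15]
pos 3: 67 → fault, frames [35, 15, 67]
pos 4: 81 → fault, evict 35, frames [15, 67, 81]
At position 4, page 35 is evicted.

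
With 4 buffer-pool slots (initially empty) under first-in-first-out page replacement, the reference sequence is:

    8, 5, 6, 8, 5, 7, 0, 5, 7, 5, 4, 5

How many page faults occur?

8: miss, frames (8)
5: miss, frames (8 5)
6: miss, frames (8 5 6)
8: hit
5: hit
7: miss, frames (8 5 6 7)
0: miss, evict 8, frames (5 6 7 0)
5: hit
7: hit
5: hit
4: miss, evict 5, frames (6 7 0 4)
5: miss, evict 6, frames (7 0 4 5)
Page faults: 7.

7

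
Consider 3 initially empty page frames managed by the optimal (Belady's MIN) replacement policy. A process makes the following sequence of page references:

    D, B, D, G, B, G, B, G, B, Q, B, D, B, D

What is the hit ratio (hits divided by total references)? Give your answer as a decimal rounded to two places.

0.71

D -> fault, frames {D}
B -> fault, frames {D,B}
D -> hit
G -> fault, frames {D,B,G}
B -> hit
G -> hit
B -> hit
G -> hit
B -> hit
Q -> fault, evict G, frames {D,B,Q}
B -> hit
D -> hit
B -> hit
D -> hit
Hits: 10 of 14 references → 10/14 = 0.7143.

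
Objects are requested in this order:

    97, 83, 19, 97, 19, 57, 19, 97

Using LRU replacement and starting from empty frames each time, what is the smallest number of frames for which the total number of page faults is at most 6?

f=1: 8 faults
f=2: 6 faults
f=3: 4 faults
f=4: 4 faults
Smallest f with faults ≤ 6 is 2.

2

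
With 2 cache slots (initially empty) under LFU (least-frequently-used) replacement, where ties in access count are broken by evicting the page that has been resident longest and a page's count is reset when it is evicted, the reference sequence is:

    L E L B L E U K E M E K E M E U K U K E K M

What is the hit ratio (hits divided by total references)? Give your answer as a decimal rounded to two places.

L → fault, frames {L}
E → fault, frames {L,E}
L → hit
B → fault, evict E, frames {L,B}
L → hit
E → fault, evict B, frames {L,E}
U → fault, evict E, frames {L,U}
K → fault, evict U, frames {L,K}
E → fault, evict K, frames {L,E}
M → fault, evict E, frames {L,M}
E → fault, evict M, frames {L,E}
K → fault, evict E, frames {L,K}
E → fault, evict K, frames {L,E}
M → fault, evict E, frames {L,M}
E → fault, evict M, frames {L,E}
U → fault, evict E, frames {L,U}
K → fault, evict U, frames {L,K}
U → fault, evict K, frames {L,U}
K → fault, evict U, frames {L,K}
E → fault, evict K, frames {L,E}
K → fault, evict E, frames {L,K}
M → fault, evict K, frames {L,M}
Hits: 2 of 22 references → 2/22 = 0.0909.

0.09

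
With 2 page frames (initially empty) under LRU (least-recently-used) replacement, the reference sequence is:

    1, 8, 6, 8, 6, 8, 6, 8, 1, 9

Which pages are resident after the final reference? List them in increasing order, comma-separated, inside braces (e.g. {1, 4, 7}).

{1, 9}

1 → miss, frames [1]
8 → miss, frames [1, 8]
6 → miss, evict 1, frames [8, 6]
8 → hit
6 → hit
8 → hit
6 → hit
8 → hit
1 → miss, evict 6, frames [8, 1]
9 → miss, evict 8, frames [1, 9]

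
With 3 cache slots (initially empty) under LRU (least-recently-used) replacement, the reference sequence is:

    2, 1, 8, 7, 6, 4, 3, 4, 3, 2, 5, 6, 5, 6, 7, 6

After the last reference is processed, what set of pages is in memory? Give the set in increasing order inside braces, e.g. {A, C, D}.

{5, 6, 7}

2 -> miss, frames [2]
1 -> miss, frames [2, 1]
8 -> miss, frames [2, 1, 8]
7 -> miss, evict 2, frames [1, 8, 7]
6 -> miss, evict 1, frames [8, 7, 6]
4 -> miss, evict 8, frames [7, 6, 4]
3 -> miss, evict 7, frames [6, 4, 3]
4 -> hit
3 -> hit
2 -> miss, evict 6, frames [4, 3, 2]
5 -> miss, evict 4, frames [3, 2, 5]
6 -> miss, evict 3, frames [2, 5, 6]
5 -> hit
6 -> hit
7 -> miss, evict 2, frames [5, 6, 7]
6 -> hit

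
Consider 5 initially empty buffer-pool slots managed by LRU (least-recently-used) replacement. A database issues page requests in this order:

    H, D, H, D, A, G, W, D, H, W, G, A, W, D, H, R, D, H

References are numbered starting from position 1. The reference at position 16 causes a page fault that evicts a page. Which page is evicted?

G

pos 1: H: fault, frames [H]
pos 2: D: fault, frames [H, D]
pos 3: H: hit
pos 4: D: hit
pos 5: A: fault, frames [H, D, A]
pos 6: G: fault, frames [H, D, A, G]
pos 7: W: fault, frames [H, D, A, G, W]
pos 8: D: hit
pos 9: H: hit
pos 10: W: hit
pos 11: G: hit
pos 12: A: hit
pos 13: W: hit
pos 14: D: hit
pos 15: H: hit
pos 16: R: fault, evict G, frames [A, W, D, H, R]
At position 16, page G is evicted.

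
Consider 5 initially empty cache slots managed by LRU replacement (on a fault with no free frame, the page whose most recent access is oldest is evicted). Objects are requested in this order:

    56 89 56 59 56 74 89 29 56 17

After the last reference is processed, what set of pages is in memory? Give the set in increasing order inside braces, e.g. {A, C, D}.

56: fault, frames {56}
89: fault, frames {56,89}
56: hit
59: fault, frames {89,56,59}
56: hit
74: fault, frames {89,59,56,74}
89: hit
29: fault, frames {59,56,74,89,29}
56: hit
17: fault, evict 59, frames {74,89,29,56,17}

{17, 29, 56, 74, 89}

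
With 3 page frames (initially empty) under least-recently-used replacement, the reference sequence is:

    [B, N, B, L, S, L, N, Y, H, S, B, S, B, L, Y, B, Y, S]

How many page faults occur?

12

B: miss, frames {B}
N: miss, frames {B,N}
B: hit
L: miss, frames {N,B,L}
S: miss, evict N, frames {B,L,S}
L: hit
N: miss, evict B, frames {S,L,N}
Y: miss, evict S, frames {L,N,Y}
H: miss, evict L, frames {N,Y,H}
S: miss, evict N, frames {Y,H,S}
B: miss, evict Y, frames {H,S,B}
S: hit
B: hit
L: miss, evict H, frames {S,B,L}
Y: miss, evict S, frames {B,L,Y}
B: hit
Y: hit
S: miss, evict L, frames {B,Y,S}
Page faults: 12.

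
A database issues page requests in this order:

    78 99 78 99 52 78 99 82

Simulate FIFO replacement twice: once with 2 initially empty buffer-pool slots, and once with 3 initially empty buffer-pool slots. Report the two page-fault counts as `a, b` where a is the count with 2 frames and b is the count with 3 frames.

2 frames: F F . . F F F F → 6 faults.
3 frames: F F . . F . . F → 4 faults.
4 < 6: adding a frame reduced faults, as is typical.

6, 4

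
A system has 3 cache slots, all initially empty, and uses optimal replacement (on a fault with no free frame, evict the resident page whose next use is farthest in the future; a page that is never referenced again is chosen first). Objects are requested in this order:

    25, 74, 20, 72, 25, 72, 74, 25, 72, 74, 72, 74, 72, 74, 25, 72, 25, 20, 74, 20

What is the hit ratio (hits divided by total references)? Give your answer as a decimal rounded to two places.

0.75

25 → fault, frames [25]
74 → fault, frames [25, 74]
20 → fault, frames [25, 74, 20]
72 → fault, evict 20, frames [25, 74, 72]
25 → hit
72 → hit
74 → hit
25 → hit
72 → hit
74 → hit
72 → hit
74 → hit
72 → hit
74 → hit
25 → hit
72 → hit
25 → hit
20 → fault, evict 72, frames [25, 74, 20]
74 → hit
20 → hit
Hits: 15 of 20 references → 15/20 = 0.7500.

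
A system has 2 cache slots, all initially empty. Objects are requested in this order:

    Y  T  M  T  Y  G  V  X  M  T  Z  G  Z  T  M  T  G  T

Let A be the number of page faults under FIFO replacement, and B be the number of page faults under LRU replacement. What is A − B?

Under FIFO: F F F . F F F F F F F F . F F . F F → 15 faults.
Under LRU: F F F . F F F F F F F F . F F . F . → 14 faults.
A − B = 15 − 14 = 1.

1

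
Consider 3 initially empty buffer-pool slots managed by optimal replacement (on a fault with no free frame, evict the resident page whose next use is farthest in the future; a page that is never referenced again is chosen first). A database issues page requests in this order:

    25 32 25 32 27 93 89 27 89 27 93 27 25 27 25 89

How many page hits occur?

25 -> fault, frames {25}
32 -> fault, frames {25,32}
25 -> hit
32 -> hit
27 -> fault, frames {25,32,27}
93 -> fault, evict 32, frames {25,27,93}
89 -> fault, evict 25, frames {27,93,89}
27 -> hit
89 -> hit
27 -> hit
93 -> hit
27 -> hit
25 -> fault, evict 93, frames {27,89,25}
27 -> hit
25 -> hit
89 -> hit
Hits: 10.

10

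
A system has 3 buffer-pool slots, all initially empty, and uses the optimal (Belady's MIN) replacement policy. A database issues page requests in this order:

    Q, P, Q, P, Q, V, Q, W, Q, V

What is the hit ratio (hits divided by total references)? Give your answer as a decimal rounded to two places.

0.60

Q: miss, frames [Q]
P: miss, frames [Q, P]
Q: hit
P: hit
Q: hit
V: miss, frames [Q, P, V]
Q: hit
W: miss, evict P, frames [Q, V, W]
Q: hit
V: hit
Hits: 6 of 10 references → 6/10 = 0.6000.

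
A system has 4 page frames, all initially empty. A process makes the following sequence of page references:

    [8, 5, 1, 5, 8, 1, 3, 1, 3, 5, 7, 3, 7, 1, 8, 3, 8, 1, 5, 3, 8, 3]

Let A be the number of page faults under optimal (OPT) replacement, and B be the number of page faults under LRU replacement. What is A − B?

-1

Under OPT: F F F . . . F . . . F . . . . . . . F . . . → 6 faults.
Under LRU: F F F . . . F . . . F . . . F . . . F . . . → 7 faults.
A − B = 6 − 7 = -1.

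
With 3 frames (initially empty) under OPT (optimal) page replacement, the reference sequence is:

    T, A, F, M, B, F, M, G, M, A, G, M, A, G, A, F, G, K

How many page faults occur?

T: miss, frames [T]
A: miss, frames [T, A]
F: miss, frames [T, A, F]
M: miss, evict T, frames [A, F, M]
B: miss, evict A, frames [F, M, B]
F: hit
M: hit
G: miss, evict B, frames [F, M, G]
M: hit
A: miss, evict F, frames [M, G, A]
G: hit
M: hit
A: hit
G: hit
A: hit
F: miss, evict A, frames [M, G, F]
G: hit
K: miss, evict F, frames [M, G, K]
Page faults: 9.

9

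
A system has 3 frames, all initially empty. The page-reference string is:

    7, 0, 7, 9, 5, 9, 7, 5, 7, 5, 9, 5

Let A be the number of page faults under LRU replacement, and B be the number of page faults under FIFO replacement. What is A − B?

Under LRU: F F . F F . . . . . . . → 4 faults.
Under FIFO: F F . F F . F . . . . . → 5 faults.
A − B = 4 − 5 = -1.

-1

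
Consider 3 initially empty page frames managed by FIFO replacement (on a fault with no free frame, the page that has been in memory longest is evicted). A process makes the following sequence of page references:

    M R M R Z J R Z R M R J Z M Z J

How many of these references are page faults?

M: fault, frames [M]
R: fault, frames [M, R]
M: hit
R: hit
Z: fault, frames [M, R, Z]
J: fault, evict M, frames [R, Z, J]
R: hit
Z: hit
R: hit
M: fault, evict R, frames [Z, J, M]
R: fault, evict Z, frames [J, M, R]
J: hit
Z: fault, evict J, frames [M, R, Z]
M: hit
Z: hit
J: fault, evict M, frames [R, Z, J]
Page faults: 8.

8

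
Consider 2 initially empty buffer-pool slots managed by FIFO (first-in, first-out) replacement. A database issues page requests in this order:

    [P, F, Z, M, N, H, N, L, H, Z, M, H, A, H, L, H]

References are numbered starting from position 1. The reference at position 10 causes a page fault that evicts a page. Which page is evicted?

pos 1: P: fault, frames (P)
pos 2: F: fault, frames (P F)
pos 3: Z: fault, evict P, frames (F Z)
pos 4: M: fault, evict F, frames (Z M)
pos 5: N: fault, evict Z, frames (M N)
pos 6: H: fault, evict M, frames (N H)
pos 7: N: hit
pos 8: L: fault, evict N, frames (H L)
pos 9: H: hit
pos 10: Z: fault, evict H, frames (L Z)
At position 10, page H is evicted.

H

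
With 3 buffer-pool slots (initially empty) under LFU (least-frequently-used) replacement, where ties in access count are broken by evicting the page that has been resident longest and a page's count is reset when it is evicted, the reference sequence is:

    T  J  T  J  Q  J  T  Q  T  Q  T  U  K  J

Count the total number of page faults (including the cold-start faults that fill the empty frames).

T: fault, frames {T}
J: fault, frames {T,J}
T: hit
J: hit
Q: fault, frames {T,J,Q}
J: hit
T: hit
Q: hit
T: hit
Q: hit
T: hit
U: fault, evict J, frames {T,Q,U}
K: fault, evict U, frames {T,Q,K}
J: fault, evict K, frames {T,Q,J}
Page faults: 6.

6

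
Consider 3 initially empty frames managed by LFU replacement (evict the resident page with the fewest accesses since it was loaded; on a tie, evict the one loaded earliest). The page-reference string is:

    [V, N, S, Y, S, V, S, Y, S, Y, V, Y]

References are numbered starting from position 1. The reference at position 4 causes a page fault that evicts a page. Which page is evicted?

pos 1: V: miss, frames (V)
pos 2: N: miss, frames (V N)
pos 3: S: miss, frames (V N S)
pos 4: Y: miss, evict V, frames (N S Y)
At position 4, page V is evicted.

V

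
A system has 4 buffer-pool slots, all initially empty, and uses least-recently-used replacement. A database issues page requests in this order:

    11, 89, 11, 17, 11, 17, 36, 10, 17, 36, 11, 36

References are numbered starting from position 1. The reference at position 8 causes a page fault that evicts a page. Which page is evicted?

pos 1: 11 -> miss, frames (11)
pos 2: 89 -> miss, frames (11 89)
pos 3: 11 -> hit
pos 4: 17 -> miss, frames (89 11 17)
pos 5: 11 -> hit
pos 6: 17 -> hit
pos 7: 36 -> miss, frames (89 11 17 36)
pos 8: 10 -> miss, evict 89, frames (11 17 36 10)
At position 8, page 89 is evicted.

89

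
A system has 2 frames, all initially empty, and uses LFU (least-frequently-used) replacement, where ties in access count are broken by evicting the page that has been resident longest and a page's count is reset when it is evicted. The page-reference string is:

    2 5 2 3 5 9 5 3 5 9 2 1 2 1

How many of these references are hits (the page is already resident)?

4

2 → fault, frames {2}
5 → fault, frames {2,5}
2 → hit
3 → fault, evict 5, frames {2,3}
5 → fault, evict 3, frames {2,5}
9 → fault, evict 5, frames {2,9}
5 → fault, evict 9, frames {2,5}
3 → fault, evict 5, frames {2,3}
5 → fault, evict 3, frames {2,5}
9 → fault, evict 5, frames {2,9}
2 → hit
1 → fault, evict 9, frames {2,1}
2 → hit
1 → hit
Hits: 4.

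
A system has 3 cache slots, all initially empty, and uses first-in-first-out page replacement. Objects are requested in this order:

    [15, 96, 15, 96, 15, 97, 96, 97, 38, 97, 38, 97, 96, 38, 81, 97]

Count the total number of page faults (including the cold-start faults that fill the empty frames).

5

15: miss, frames {15}
96: miss, frames {15,96}
15: hit
96: hit
15: hit
97: miss, frames {15,96,97}
96: hit
97: hit
38: miss, evict 15, frames {96,97,38}
97: hit
38: hit
97: hit
96: hit
38: hit
81: miss, evict 96, frames {97,38,81}
97: hit
Page faults: 5.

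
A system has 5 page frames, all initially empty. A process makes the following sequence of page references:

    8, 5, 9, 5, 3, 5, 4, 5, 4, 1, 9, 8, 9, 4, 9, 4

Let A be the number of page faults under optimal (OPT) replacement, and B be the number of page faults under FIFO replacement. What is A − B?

-1

Under OPT: F F F . F . F . . F . . . . . . → 6 faults.
Under FIFO: F F F . F . F . . F . F . . . . → 7 faults.
A − B = 6 − 7 = -1.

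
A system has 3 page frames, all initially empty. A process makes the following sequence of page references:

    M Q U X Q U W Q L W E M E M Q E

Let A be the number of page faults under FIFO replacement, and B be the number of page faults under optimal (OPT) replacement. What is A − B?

Under FIFO: F F F F . . F F F . F F . . F . → 10 faults.
Under OPT: F F F F . . F . F . F F . . . . → 8 faults.
A − B = 10 − 8 = 2.

2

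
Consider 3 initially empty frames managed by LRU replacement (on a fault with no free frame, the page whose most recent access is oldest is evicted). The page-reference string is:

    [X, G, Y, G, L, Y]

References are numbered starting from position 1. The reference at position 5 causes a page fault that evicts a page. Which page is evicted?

X

pos 1: X: miss, frames {X}
pos 2: G: miss, frames {X,G}
pos 3: Y: miss, frames {X,G,Y}
pos 4: G: hit
pos 5: L: miss, evict X, frames {Y,G,L}
At position 5, page X is evicted.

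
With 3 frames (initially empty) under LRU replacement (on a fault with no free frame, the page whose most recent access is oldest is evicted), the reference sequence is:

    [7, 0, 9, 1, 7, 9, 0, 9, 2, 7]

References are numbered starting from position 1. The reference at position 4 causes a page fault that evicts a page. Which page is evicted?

7

pos 1: 7: miss, frames [7]
pos 2: 0: miss, frames [7, 0]
pos 3: 9: miss, frames [7, 0, 9]
pos 4: 1: miss, evict 7, frames [0, 9, 1]
At position 4, page 7 is evicted.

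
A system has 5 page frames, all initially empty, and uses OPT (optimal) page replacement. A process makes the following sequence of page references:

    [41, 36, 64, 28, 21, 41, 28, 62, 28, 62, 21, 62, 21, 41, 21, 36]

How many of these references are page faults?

41: miss, frames [41]
36: miss, frames [41, 36]
64: miss, frames [41, 36, 64]
28: miss, frames [41, 36, 64, 28]
21: miss, frames [41, 36, 64, 28, 21]
41: hit
28: hit
62: miss, evict 64, frames [41, 36, 28, 21, 62]
28: hit
62: hit
21: hit
62: hit
21: hit
41: hit
21: hit
36: hit
Page faults: 6.

6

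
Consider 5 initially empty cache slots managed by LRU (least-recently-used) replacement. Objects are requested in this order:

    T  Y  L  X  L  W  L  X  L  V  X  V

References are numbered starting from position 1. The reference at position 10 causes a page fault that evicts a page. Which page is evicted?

T

pos 1: T -> fault, frames {T}
pos 2: Y -> fault, frames {T,Y}
pos 3: L -> fault, frames {T,Y,L}
pos 4: X -> fault, frames {T,Y,L,X}
pos 5: L -> hit
pos 6: W -> fault, frames {T,Y,X,L,W}
pos 7: L -> hit
pos 8: X -> hit
pos 9: L -> hit
pos 10: V -> fault, evict T, frames {Y,W,X,L,V}
At position 10, page T is evicted.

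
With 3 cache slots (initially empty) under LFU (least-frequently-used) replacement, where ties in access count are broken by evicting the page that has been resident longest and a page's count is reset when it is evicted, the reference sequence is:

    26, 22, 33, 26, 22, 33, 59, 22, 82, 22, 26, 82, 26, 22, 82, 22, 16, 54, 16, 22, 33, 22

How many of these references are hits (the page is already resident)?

10

26: fault, frames [26]
22: fault, frames [26, 22]
33: fault, frames [26, 22, 33]
26: hit
22: hit
33: hit
59: fault, evict 26, frames [22, 33, 59]
22: hit
82: fault, evict 59, frames [22, 33, 82]
22: hit
26: fault, evict 82, frames [22, 33, 26]
82: fault, evict 26, frames [22, 33, 82]
26: fault, evict 82, frames [22, 33, 26]
22: hit
82: fault, evict 26, frames [22, 33, 82]
22: hit
16: fault, evict 82, frames [22, 33, 16]
54: fault, evict 16, frames [22, 33, 54]
16: fault, evict 54, frames [22, 33, 16]
22: hit
33: hit
22: hit
Hits: 10.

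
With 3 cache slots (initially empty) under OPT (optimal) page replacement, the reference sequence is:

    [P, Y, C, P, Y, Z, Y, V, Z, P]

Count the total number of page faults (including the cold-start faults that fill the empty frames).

5

P -> miss, frames [P]
Y -> miss, frames [P, Y]
C -> miss, frames [P, Y, C]
P -> hit
Y -> hit
Z -> miss, evict C, frames [P, Y, Z]
Y -> hit
V -> miss, evict Y, frames [P, Z, V]
Z -> hit
P -> hit
Page faults: 5.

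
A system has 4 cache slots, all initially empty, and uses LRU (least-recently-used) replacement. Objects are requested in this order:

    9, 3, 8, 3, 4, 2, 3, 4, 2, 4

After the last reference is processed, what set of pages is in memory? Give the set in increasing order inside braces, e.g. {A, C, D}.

9: miss, frames [9]
3: miss, frames [9, 3]
8: miss, frames [9, 3, 8]
3: hit
4: miss, frames [9, 8, 3, 4]
2: miss, evict 9, frames [8, 3, 4, 2]
3: hit
4: hit
2: hit
4: hit

{2, 3, 4, 8}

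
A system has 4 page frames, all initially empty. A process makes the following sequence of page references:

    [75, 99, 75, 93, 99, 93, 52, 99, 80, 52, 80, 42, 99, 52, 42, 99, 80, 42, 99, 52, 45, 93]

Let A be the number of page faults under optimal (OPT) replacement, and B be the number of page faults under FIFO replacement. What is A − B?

-1

Under OPT: F F . F . . F . F . . F . . . . . . . . F F → 8 faults.
Under FIFO: F F . F . . F . F . . F F . . . . . . . F F → 9 faults.
A − B = 8 − 9 = -1.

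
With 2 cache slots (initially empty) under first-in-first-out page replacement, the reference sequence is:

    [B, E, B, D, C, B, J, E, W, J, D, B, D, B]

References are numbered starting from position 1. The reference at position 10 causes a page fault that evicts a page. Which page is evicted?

E

pos 1: B -> miss, frames [B]
pos 2: E -> miss, frames [B, E]
pos 3: B -> hit
pos 4: D -> miss, evict B, frames [E, D]
pos 5: C -> miss, evict E, frames [D, C]
pos 6: B -> miss, evict D, frames [C, B]
pos 7: J -> miss, evict C, frames [B, J]
pos 8: E -> miss, evict B, frames [J, E]
pos 9: W -> miss, evict J, frames [E, W]
pos 10: J -> miss, evict E, frames [W, J]
At position 10, page E is evicted.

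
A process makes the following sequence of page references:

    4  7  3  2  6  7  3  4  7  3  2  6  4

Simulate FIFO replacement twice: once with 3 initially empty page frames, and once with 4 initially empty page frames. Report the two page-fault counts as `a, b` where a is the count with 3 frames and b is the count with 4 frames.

3 frames: F F F F F F F F . . F F . → 10 faults.
4 frames: F F F F F . . F F F F F F → 11 faults.
11 > 10: adding a frame increased faults — Belady's anomaly.

10, 11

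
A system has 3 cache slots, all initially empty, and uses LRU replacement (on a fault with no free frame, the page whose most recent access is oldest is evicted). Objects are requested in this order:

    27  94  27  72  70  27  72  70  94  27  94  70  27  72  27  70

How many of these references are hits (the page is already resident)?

9

27: miss, frames [27]
94: miss, frames [27, 94]
27: hit
72: miss, frames [94, 27, 72]
70: miss, evict 94, frames [27, 72, 70]
27: hit
72: hit
70: hit
94: miss, evict 27, frames [72, 70, 94]
27: miss, evict 72, frames [70, 94, 27]
94: hit
70: hit
27: hit
72: miss, evict 94, frames [70, 27, 72]
27: hit
70: hit
Hits: 9.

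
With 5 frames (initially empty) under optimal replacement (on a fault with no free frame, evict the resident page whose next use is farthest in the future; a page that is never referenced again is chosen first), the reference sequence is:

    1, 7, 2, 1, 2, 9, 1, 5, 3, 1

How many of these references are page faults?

6

1 -> fault, frames {1}
7 -> fault, frames {1,7}
2 -> fault, frames {1,7,2}
1 -> hit
2 -> hit
9 -> fault, frames {1,7,2,9}
1 -> hit
5 -> fault, frames {1,7,2,9,5}
3 -> fault, evict 5, frames {1,7,2,9,3}
1 -> hit
Page faults: 6.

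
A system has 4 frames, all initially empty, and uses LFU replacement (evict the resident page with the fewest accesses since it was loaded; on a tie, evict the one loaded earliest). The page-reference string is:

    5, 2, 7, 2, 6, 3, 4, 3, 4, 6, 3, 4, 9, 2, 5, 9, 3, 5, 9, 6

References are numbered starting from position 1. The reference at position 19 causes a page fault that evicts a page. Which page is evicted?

5

pos 1: 5 → fault, frames (5)
pos 2: 2 → fault, frames (5 2)
pos 3: 7 → fault, frames (5 2 7)
pos 4: 2 → hit
pos 5: 6 → fault, frames (5 2 7 6)
pos 6: 3 → fault, evict 5, frames (2 7 6 3)
pos 7: 4 → fault, evict 7, frames (2 6 3 4)
pos 8: 3 → hit
pos 9: 4 → hit
pos 10: 6 → hit
pos 11: 3 → hit
pos 12: 4 → hit
pos 13: 9 → fault, evict 2, frames (6 3 4 9)
pos 14: 2 → fault, evict 9, frames (6 3 4 2)
pos 15: 5 → fault, evict 2, frames (6 3 4 5)
pos 16: 9 → fault, evict 5, frames (6 3 4 9)
pos 17: 3 → hit
pos 18: 5 → fault, evict 9, frames (6 3 4 5)
pos 19: 9 → fault, evict 5, frames (6 3 4 9)
At position 19, page 5 is evicted.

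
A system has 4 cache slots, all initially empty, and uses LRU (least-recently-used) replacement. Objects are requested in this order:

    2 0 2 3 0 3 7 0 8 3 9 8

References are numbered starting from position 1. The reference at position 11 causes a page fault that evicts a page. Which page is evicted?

pos 1: 2 -> miss, frames [2]
pos 2: 0 -> miss, frames [2, 0]
pos 3: 2 -> hit
pos 4: 3 -> miss, frames [0, 2, 3]
pos 5: 0 -> hit
pos 6: 3 -> hit
pos 7: 7 -> miss, frames [2, 0, 3, 7]
pos 8: 0 -> hit
pos 9: 8 -> miss, evict 2, frames [3, 7, 0, 8]
pos 10: 3 -> hit
pos 11: 9 -> miss, evict 7, frames [0, 8, 3, 9]
At position 11, page 7 is evicted.

7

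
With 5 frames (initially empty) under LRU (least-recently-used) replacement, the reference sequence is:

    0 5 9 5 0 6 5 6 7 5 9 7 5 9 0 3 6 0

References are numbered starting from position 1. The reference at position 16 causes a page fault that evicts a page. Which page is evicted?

pos 1: 0: fault, frames {0}
pos 2: 5: fault, frames {0,5}
pos 3: 9: fault, frames {0,5,9}
pos 4: 5: hit
pos 5: 0: hit
pos 6: 6: fault, frames {9,5,0,6}
pos 7: 5: hit
pos 8: 6: hit
pos 9: 7: fault, frames {9,0,5,6,7}
pos 10: 5: hit
pos 11: 9: hit
pos 12: 7: hit
pos 13: 5: hit
pos 14: 9: hit
pos 15: 0: hit
pos 16: 3: fault, evict 6, frames {7,5,9,0,3}
At position 16, page 6 is evicted.

6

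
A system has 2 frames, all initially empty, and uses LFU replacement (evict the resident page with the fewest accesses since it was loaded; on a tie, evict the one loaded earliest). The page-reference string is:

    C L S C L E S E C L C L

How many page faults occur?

C → fault, frames {C}
L → fault, frames {C,L}
S → fault, evict C, frames {L,S}
C → fault, evict L, frames {S,C}
L → fault, evict S, frames {C,L}
E → fault, evict C, frames {L,E}
S → fault, evict L, frames {E,S}
E → hit
C → fault, evict S, frames {E,C}
L → fault, evict C, frames {E,L}
C → fault, evict L, frames {E,C}
L → fault, evict C, frames {E,L}
Page faults: 11.

11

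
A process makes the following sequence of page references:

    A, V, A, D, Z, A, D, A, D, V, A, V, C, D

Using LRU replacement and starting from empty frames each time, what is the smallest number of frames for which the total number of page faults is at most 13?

2

f=1: 14 faults
f=2: 10 faults
f=3: 7 faults
f=4: 5 faults
f=5: 5 faults
Smallest f with faults ≤ 13 is 2.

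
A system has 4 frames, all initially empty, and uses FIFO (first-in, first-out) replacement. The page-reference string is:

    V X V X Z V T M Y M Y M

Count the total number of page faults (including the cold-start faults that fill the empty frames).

V → miss, frames {V}
X → miss, frames {V,X}
V → hit
X → hit
Z → miss, frames {V,X,Z}
V → hit
T → miss, frames {V,X,Z,T}
M → miss, evict V, frames {X,Z,T,M}
Y → miss, evict X, frames {Z,T,M,Y}
M → hit
Y → hit
M → hit
Page faults: 6.

6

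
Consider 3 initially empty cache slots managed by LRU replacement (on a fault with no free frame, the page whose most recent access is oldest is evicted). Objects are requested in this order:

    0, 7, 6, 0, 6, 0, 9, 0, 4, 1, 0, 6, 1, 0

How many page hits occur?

7

0: miss, frames [0]
7: miss, frames [0, 7]
6: miss, frames [0, 7, 6]
0: hit
6: hit
0: hit
9: miss, evict 7, frames [6, 0, 9]
0: hit
4: miss, evict 6, frames [9, 0, 4]
1: miss, evict 9, frames [0, 4, 1]
0: hit
6: miss, evict 4, frames [1, 0, 6]
1: hit
0: hit
Hits: 7.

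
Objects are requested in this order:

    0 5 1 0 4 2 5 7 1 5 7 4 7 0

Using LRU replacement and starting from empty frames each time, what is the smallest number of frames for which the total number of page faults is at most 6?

f=1: 14 faults
f=2: 13 faults
f=3: 10 faults
f=4: 10 faults
f=5: 8 faults
f=6: 6 faults
Smallest f with faults ≤ 6 is 6.

6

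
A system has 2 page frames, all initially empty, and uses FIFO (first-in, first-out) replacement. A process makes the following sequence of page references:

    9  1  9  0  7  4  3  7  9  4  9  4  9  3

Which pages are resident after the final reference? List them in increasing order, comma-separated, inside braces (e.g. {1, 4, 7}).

{3, 4}

9 -> miss, frames [9]
1 -> miss, frames [9, 1]
9 -> hit
0 -> miss, evict 9, frames [1, 0]
7 -> miss, evict 1, frames [0, 7]
4 -> miss, evict 0, frames [7, 4]
3 -> miss, evict 7, frames [4, 3]
7 -> miss, evict 4, frames [3, 7]
9 -> miss, evict 3, frames [7, 9]
4 -> miss, evict 7, frames [9, 4]
9 -> hit
4 -> hit
9 -> hit
3 -> miss, evict 9, frames [4, 3]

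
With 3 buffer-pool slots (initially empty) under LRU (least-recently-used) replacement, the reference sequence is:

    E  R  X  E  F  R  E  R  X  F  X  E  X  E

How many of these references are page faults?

8

E -> fault, frames {E}
R -> fault, frames {E,R}
X -> fault, frames {E,R,X}
E -> hit
F -> fault, evict R, frames {X,E,F}
R -> fault, evict X, frames {E,F,R}
E -> hit
R -> hit
X -> fault, evict F, frames {E,R,X}
F -> fault, evict E, frames {R,X,F}
X -> hit
E -> fault, evict R, frames {F,X,E}
X -> hit
E -> hit
Page faults: 8.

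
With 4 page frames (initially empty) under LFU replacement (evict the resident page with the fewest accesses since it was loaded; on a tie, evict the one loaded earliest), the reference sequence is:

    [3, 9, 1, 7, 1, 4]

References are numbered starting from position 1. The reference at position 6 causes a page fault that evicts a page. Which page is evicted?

3

pos 1: 3: miss, frames [3]
pos 2: 9: miss, frames [3, 9]
pos 3: 1: miss, frames [3, 9, 1]
pos 4: 7: miss, frames [3, 9, 1, 7]
pos 5: 1: hit
pos 6: 4: miss, evict 3, frames [9, 1, 7, 4]
At position 6, page 3 is evicted.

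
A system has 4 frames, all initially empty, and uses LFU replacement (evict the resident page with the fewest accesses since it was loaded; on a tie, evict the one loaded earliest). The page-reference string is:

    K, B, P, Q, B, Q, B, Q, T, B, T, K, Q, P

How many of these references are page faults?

K -> fault, frames (K)
B -> fault, frames (K B)
P -> fault, frames (K B P)
Q -> fault, frames (K B P Q)
B -> hit
Q -> hit
B -> hit
Q -> hit
T -> fault, evict K, frames (B P Q T)
B -> hit
T -> hit
K -> fault, evict P, frames (B Q T K)
Q -> hit
P -> fault, evict K, frames (B Q T P)
Page faults: 7.

7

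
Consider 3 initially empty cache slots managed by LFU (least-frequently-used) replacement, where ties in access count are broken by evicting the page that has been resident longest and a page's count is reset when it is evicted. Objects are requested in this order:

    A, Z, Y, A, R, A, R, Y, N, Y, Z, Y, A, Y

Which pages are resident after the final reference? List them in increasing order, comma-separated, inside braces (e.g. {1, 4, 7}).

A → miss, frames [A]
Z → miss, frames [A, Z]
Y → miss, frames [A, Z, Y]
A → hit
R → miss, evict Z, frames [A, Y, R]
A → hit
R → hit
Y → hit
N → miss, evict Y, frames [A, R, N]
Y → miss, evict N, frames [A, R, Y]
Z → miss, evict Y, frames [A, R, Z]
Y → miss, evict Z, frames [A, R, Y]
A → hit
Y → hit

{A, R, Y}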